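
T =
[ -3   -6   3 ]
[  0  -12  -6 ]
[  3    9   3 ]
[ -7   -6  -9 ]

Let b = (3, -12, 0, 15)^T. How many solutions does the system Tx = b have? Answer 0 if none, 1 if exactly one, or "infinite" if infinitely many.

Row reduce the augmented matrix [T | b].
R3 ← R3 + R1: [0, 3, 6, 3]
R4 ← R4 − (7/3)·R1: [0, 8, -16, 8]
R3 ← R3 + (1/4)·R2: [0, 0, 9/2, 0]
R4 ← R4 + (2/3)·R2: [0, 0, -20, 0]
R4 ← R4 + (40/9)·R3: [0, 0, 0, 0]
The echelon form has 3 nonzero rows, and every pivot lies in the first 3 columns, so rank(T) = rank([T|b]) = 3.
The system is consistent.
rank = 3 = number of unknowns, so the solution is unique.

1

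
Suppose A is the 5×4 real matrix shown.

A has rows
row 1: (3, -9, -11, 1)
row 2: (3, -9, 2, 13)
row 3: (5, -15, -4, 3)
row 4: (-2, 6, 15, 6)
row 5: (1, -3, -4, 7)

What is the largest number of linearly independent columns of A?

Row reduce to echelon form.
R2 ← R2 − R1: [0, 0, 13, 12]
R3 ← R3 − (5/3)·R1: [0, 0, 43/3, 4/3]
R4 ← R4 + (2/3)·R1: [0, 0, 23/3, 20/3]
R5 ← R5 − (1/3)·R1: [0, 0, -1/3, 20/3]
R3 ← R3 − (43/39)·R2: [0, 0, 0, -464/39]
R4 ← R4 − (23/39)·R2: [0, 0, 0, -16/39]
R5 ← R5 + (1/39)·R2: [0, 0, 0, 272/39]
R4 ← R4 − (1/29)·R3: [0, 0, 0, 0]
R5 ← R5 + (17/29)·R3: [0, 0, 0, 0]
Echelon form has 3 nonzero rows, so rank(A) = 3.
The rank gives the maximum number of linearly independent columns: 3.

3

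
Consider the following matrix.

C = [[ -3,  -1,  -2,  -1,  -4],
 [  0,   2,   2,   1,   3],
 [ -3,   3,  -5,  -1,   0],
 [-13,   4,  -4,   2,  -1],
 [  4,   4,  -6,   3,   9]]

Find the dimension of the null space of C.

0

Row reduce to echelon form.
R3 ← R3 − R1: [0, 4, -3, 0, 4]
R4 ← R4 − (13/3)·R1: [0, 25/3, 14/3, 19/3, 49/3]
R5 ← R5 + (4/3)·R1: [0, 8/3, -26/3, 5/3, 11/3]
R3 ← R3 − (2)·R2: [0, 0, -7, -2, -2]
R4 ← R4 − (25/6)·R2: [0, 0, -11/3, 13/6, 23/6]
R5 ← R5 − (4/3)·R2: [0, 0, -34/3, 1/3, -1/3]
R4 ← R4 − (11/21)·R3: [0, 0, 0, 45/14, 205/42]
R5 ← R5 − (34/21)·R3: [0, 0, 0, 25/7, 61/21]
R5 ← R5 − (10/9)·R4: [0, 0, 0, 0, -68/27]
5 nonzero rows, so rank(C) = 5.
C has 5 columns; by rank–nullity, nullity = 5 − 5 = 0.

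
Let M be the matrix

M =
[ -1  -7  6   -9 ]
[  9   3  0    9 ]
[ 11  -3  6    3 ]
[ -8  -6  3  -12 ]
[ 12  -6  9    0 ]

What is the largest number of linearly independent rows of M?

Row reduce to echelon form.
R2 ← R2 + (9)·R1: [0, -60, 54, -72]
R3 ← R3 + (11)·R1: [0, -80, 72, -96]
R4 ← R4 − (8)·R1: [0, 50, -45, 60]
R5 ← R5 + (12)·R1: [0, -90, 81, -108]
R3 ← R3 − (4/3)·R2: [0, 0, 0, 0]
R4 ← R4 + (5/6)·R2: [0, 0, 0, 0]
R5 ← R5 − (3/2)·R2: [0, 0, 0, 0]
Echelon form has 2 nonzero rows, so rank(M) = 2.
The rank gives the maximum number of linearly independent rows: 2.

2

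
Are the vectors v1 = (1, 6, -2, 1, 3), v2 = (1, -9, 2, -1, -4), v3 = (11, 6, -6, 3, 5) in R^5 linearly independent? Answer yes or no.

Form the matrix with these vectors as rows and row reduce.
R2 ← R2 − R1: [0, -15, 4, -2, -7]
R3 ← R3 − (11)·R1: [0, -60, 16, -8, -28]
R3 ← R3 − (4)·R2: [0, 0, 0, 0, 0]
2 nonzero rows, so the 3 vectors span a space of dimension 2.
Since 2 < 3, the vectors are linearly dependent.

no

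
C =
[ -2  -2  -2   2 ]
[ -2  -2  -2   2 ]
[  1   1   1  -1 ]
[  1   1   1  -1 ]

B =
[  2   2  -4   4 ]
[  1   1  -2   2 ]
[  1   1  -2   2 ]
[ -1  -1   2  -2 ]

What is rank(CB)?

1

First compute CB:
[[-10, -10,  20, -20],
 [-10, -10,  20, -20],
 [  5,   5, -10,  10],
 [  5,   5, -10,  10]]
Now row reduce the product.
R2 ← R2 − R1: [0, 0, 0, 0]
R3 ← R3 + (1/2)·R1: [0, 0, 0, 0]
R4 ← R4 + (1/2)·R1: [0, 0, 0, 0]
1 nonzero row, so rank(CB) = 1.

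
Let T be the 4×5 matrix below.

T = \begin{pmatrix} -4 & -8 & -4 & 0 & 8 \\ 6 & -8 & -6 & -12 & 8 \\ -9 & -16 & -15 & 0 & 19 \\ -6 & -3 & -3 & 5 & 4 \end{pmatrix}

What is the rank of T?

Row reduce to echelon form.
R2 ← R2 + (3/2)·R1: [0, -20, -12, -12, 20]
R3 ← R3 − (9/4)·R1: [0, 2, -6, 0, 1]
R4 ← R4 − (3/2)·R1: [0, 9, 3, 5, -8]
R3 ← R3 + (1/10)·R2: [0, 0, -36/5, -6/5, 3]
R4 ← R4 + (9/20)·R2: [0, 0, -12/5, -2/5, 1]
R4 ← R4 − (1/3)·R3: [0, 0, 0, 0, 0]
Echelon form has 3 nonzero rows, so rank(T) = 3.

3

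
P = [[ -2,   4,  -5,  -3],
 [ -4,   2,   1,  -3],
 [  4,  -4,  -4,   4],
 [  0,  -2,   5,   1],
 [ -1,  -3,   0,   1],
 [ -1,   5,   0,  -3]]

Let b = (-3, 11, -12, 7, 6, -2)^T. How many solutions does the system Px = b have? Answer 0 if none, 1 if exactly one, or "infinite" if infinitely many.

Row reduce the augmented matrix [P | b].
R2 ← R2 − (2)·R1: [0, -6, 11, 3, 17]
R3 ← R3 + (2)·R1: [0, 4, -14, -2, -18]
R5 ← R5 − (1/2)·R1: [0, -5, 5/2, 5/2, 15/2]
R6 ← R6 − (1/2)·R1: [0, 3, 5/2, -3/2, -1/2]
R3 ← R3 + (2/3)·R2: [0, 0, -20/3, 0, -20/3]
R4 ← R4 − (1/3)·R2: [0, 0, 4/3, 0, 4/3]
R5 ← R5 − (5/6)·R2: [0, 0, -20/3, 0, -20/3]
R6 ← R6 + (1/2)·R2: [0, 0, 8, 0, 8]
R4 ← R4 + (1/5)·R3: [0, 0, 0, 0, 0]
R5 ← R5 − R3: [0, 0, 0, 0, 0]
R6 ← R6 + (6/5)·R3: [0, 0, 0, 0, 0]
The echelon form has 3 nonzero rows, and every pivot lies in the first 4 columns, so rank(P) = rank([P|b]) = 3.
The system is consistent.
rank = 3 < 4 unknowns, so there are infinitely many solutions.

infinite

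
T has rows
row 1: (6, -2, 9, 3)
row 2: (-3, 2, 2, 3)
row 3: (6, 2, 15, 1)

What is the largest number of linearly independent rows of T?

Row reduce to echelon form.
R2 ← R2 + (1/2)·R1: [0, 1, 13/2, 9/2]
R3 ← R3 − R1: [0, 4, 6, -2]
R3 ← R3 − (4)·R2: [0, 0, -20, -20]
Echelon form has 3 nonzero rows, so rank(T) = 3.
The rank gives the maximum number of linearly independent rows: 3.

3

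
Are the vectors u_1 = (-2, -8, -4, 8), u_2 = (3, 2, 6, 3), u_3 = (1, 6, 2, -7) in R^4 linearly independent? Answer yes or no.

no

Form the matrix with these vectors as rows and row reduce.
R2 ← R2 + (3/2)·R1: [0, -10, 0, 15]
R3 ← R3 + (1/2)·R1: [0, 2, 0, -3]
R3 ← R3 + (1/5)·R2: [0, 0, 0, 0]
2 nonzero rows, so the 3 vectors span a space of dimension 2.
Since 2 < 3, the vectors are linearly dependent.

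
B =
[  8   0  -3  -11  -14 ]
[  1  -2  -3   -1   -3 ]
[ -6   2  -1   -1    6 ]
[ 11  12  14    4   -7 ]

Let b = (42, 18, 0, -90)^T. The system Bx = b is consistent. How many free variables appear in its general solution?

1

Row reduce the augmented matrix [B | b].
R2 ← R2 − (1/8)·R1: [0, -2, -21/8, 3/8, -5/4, 51/4]
R3 ← R3 + (3/4)·R1: [0, 2, -13/4, -37/4, -9/2, 63/2]
R4 ← R4 − (11/8)·R1: [0, 12, 145/8, 153/8, 49/4, -591/4]
R3 ← R3 + R2: [0, 0, -47/8, -71/8, -23/4, 177/4]
R4 ← R4 + (6)·R2: [0, 0, 19/8, 171/8, 19/4, -285/4]
R4 ← R4 + (19/47)·R3: [0, 0, 0, 836/47, 114/47, -2508/47]
The echelon form has 4 nonzero rows, and every pivot lies in the first 5 columns, so rank(B) = rank([B|b]) = 4.
The system is consistent.
Free variables = (unknowns) − (rank) = 5 − 4 = 1.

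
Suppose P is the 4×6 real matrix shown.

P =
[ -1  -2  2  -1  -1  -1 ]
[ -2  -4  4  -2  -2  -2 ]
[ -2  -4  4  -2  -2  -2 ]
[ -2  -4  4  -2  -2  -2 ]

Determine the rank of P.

Row reduce to echelon form.
R2 ← R2 − (2)·R1: [0, 0, 0, 0, 0, 0]
R3 ← R3 − (2)·R1: [0, 0, 0, 0, 0, 0]
R4 ← R4 − (2)·R1: [0, 0, 0, 0, 0, 0]
Echelon form has 1 nonzero row, so rank(P) = 1.

1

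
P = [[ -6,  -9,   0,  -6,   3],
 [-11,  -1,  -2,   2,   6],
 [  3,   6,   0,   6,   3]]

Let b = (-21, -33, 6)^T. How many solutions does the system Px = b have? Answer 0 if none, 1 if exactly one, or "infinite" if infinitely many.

infinite

Row reduce the augmented matrix [P | b].
R2 ← R2 − (11/6)·R1: [0, 31/2, -2, 13, 1/2, 11/2]
R3 ← R3 + (1/2)·R1: [0, 3/2, 0, 3, 9/2, -9/2]
R3 ← R3 − (3/31)·R2: [0, 0, 6/31, 54/31, 138/31, -156/31]
The echelon form has 3 nonzero rows, and every pivot lies in the first 5 columns, so rank(P) = rank([P|b]) = 3.
The system is consistent.
rank = 3 < 5 unknowns, so there are infinitely many solutions.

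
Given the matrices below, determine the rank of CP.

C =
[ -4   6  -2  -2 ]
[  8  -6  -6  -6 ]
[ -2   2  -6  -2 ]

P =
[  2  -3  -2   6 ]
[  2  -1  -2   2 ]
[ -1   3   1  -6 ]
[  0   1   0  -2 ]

First compute CP:
[[  6,  -2,  -6,   4],
 [ 10, -42, -10,  84],
 [  6, -16,  -6,  32]]
Now row reduce the product.
R2 ← R2 − (5/3)·R1: [0, -116/3, 0, 232/3]
R3 ← R3 − R1: [0, -14, 0, 28]
R3 ← R3 − (21/58)·R2: [0, 0, 0, 0]
2 nonzero rows, so rank(CP) = 2.

2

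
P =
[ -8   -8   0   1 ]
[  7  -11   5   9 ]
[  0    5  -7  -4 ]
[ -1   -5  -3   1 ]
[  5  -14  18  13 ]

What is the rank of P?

Row reduce to echelon form.
R2 ← R2 + (7/8)·R1: [0, -18, 5, 79/8]
R4 ← R4 − (1/8)·R1: [0, -4, -3, 7/8]
R5 ← R5 + (5/8)·R1: [0, -19, 18, 109/8]
R3 ← R3 + (5/18)·R2: [0, 0, -101/18, -181/144]
R4 ← R4 − (2/9)·R2: [0, 0, -37/9, -95/72]
R5 ← R5 − (19/18)·R2: [0, 0, 229/18, 461/144]
R4 ← R4 − (74/101)·R3: [0, 0, 0, -161/404]
R5 ← R5 + (229/101)·R3: [0, 0, 0, 71/202]
R5 ← R5 + (142/161)·R4: [0, 0, 0, 0]
Echelon form has 4 nonzero rows, so rank(P) = 4.

4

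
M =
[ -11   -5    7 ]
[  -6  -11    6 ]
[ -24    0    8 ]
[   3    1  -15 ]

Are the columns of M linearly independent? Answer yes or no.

Row reduce M to echelon form.
R2 ← R2 − (6/11)·R1: [0, -91/11, 24/11]
R3 ← R3 − (24/11)·R1: [0, 120/11, -80/11]
R4 ← R4 + (3/11)·R1: [0, -4/11, -144/11]
R3 ← R3 + (120/91)·R2: [0, 0, -400/91]
R4 ← R4 − (4/91)·R2: [0, 0, -1200/91]
R4 ← R4 − (3)·R3: [0, 0, 0]
3 pivots among 3 columns.
Every column is a pivot column, so the columns are linearly independent.

yes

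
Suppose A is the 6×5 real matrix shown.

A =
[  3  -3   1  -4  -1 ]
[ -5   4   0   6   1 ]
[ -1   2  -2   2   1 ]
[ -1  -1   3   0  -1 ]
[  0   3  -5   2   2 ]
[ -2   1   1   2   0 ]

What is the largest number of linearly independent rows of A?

Row reduce to echelon form.
R2 ← R2 + (5/3)·R1: [0, -1, 5/3, -2/3, -2/3]
R3 ← R3 + (1/3)·R1: [0, 1, -5/3, 2/3, 2/3]
R4 ← R4 + (1/3)·R1: [0, -2, 10/3, -4/3, -4/3]
R6 ← R6 + (2/3)·R1: [0, -1, 5/3, -2/3, -2/3]
R3 ← R3 + R2: [0, 0, 0, 0, 0]
R4 ← R4 − (2)·R2: [0, 0, 0, 0, 0]
R5 ← R5 + (3)·R2: [0, 0, 0, 0, 0]
R6 ← R6 − R2: [0, 0, 0, 0, 0]
Echelon form has 2 nonzero rows, so rank(A) = 2.
The rank gives the maximum number of linearly independent rows: 2.

2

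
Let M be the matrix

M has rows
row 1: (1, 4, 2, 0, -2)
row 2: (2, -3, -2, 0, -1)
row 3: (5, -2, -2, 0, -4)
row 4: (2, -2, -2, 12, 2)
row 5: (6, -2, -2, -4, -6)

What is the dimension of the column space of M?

Row reduce to echelon form.
R2 ← R2 − (2)·R1: [0, -11, -6, 0, 3]
R3 ← R3 − (5)·R1: [0, -22, -12, 0, 6]
R4 ← R4 − (2)·R1: [0, -10, -6, 12, 6]
R5 ← R5 − (6)·R1: [0, -26, -14, -4, 6]
R3 ← R3 − (2)·R2: [0, 0, 0, 0, 0]
R4 ← R4 − (10/11)·R2: [0, 0, -6/11, 12, 36/11]
R5 ← R5 − (26/11)·R2: [0, 0, 2/11, -4, -12/11]
Swap R3 ↔ R4
R5 ← R5 + (1/3)·R3: [0, 0, 0, 0, 0]
Echelon form has 3 nonzero rows, so rank(M) = 3.
The column space has dimension equal to the rank: 3.

3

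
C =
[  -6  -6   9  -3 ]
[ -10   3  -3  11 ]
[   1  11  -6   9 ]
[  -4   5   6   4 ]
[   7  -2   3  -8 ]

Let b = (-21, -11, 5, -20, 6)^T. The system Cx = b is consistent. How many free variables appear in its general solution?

1

Row reduce the augmented matrix [C | b].
R2 ← R2 − (5/3)·R1: [0, 13, -18, 16, 24]
R3 ← R3 + (1/6)·R1: [0, 10, -9/2, 17/2, 3/2]
R4 ← R4 − (2/3)·R1: [0, 9, 0, 6, -6]
R5 ← R5 + (7/6)·R1: [0, -9, 27/2, -23/2, -37/2]
R3 ← R3 − (10/13)·R2: [0, 0, 243/26, -99/26, -441/26]
R4 ← R4 − (9/13)·R2: [0, 0, 162/13, -66/13, -294/13]
R5 ← R5 + (9/13)·R2: [0, 0, 27/26, -11/26, -49/26]
R4 ← R4 − (4/3)·R3: [0, 0, 0, 0, 0]
R5 ← R5 − (1/9)·R3: [0, 0, 0, 0, 0]
The echelon form has 3 nonzero rows, and every pivot lies in the first 4 columns, so rank(C) = rank([C|b]) = 3.
The system is consistent.
Free variables = (unknowns) − (rank) = 4 − 3 = 1.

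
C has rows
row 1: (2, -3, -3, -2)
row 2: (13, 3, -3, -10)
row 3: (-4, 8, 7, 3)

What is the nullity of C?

Row reduce to echelon form.
R2 ← R2 − (13/2)·R1: [0, 45/2, 33/2, 3]
R3 ← R3 + (2)·R1: [0, 2, 1, -1]
R3 ← R3 − (4/45)·R2: [0, 0, -7/15, -19/15]
3 nonzero rows, so rank(C) = 3.
C has 4 columns; by rank–nullity, nullity = 4 − 3 = 1.

1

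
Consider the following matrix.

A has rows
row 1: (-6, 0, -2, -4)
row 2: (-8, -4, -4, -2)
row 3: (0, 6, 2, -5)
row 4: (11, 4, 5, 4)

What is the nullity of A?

2

Row reduce to echelon form.
R2 ← R2 − (4/3)·R1: [0, -4, -4/3, 10/3]
R4 ← R4 + (11/6)·R1: [0, 4, 4/3, -10/3]
R3 ← R3 + (3/2)·R2: [0, 0, 0, 0]
R4 ← R4 + R2: [0, 0, 0, 0]
2 nonzero rows, so rank(A) = 2.
A has 4 columns; by rank–nullity, nullity = 4 − 2 = 2.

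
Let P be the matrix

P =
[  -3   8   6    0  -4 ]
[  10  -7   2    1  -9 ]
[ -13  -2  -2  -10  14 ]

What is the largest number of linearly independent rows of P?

Row reduce to echelon form.
R2 ← R2 + (10/3)·R1: [0, 59/3, 22, 1, -67/3]
R3 ← R3 − (13/3)·R1: [0, -110/3, -28, -10, 94/3]
R3 ← R3 + (110/59)·R2: [0, 0, 768/59, -480/59, -608/59]
Echelon form has 3 nonzero rows, so rank(P) = 3.
The rank gives the maximum number of linearly independent rows: 3.

3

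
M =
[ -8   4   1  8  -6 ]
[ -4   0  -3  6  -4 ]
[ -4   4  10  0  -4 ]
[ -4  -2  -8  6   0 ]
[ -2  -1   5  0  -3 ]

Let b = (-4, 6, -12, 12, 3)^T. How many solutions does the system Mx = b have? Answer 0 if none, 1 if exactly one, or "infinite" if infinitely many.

infinite

Row reduce the augmented matrix [M | b].
R2 ← R2 − (1/2)·R1: [0, -2, -7/2, 2, -1, 8]
R3 ← R3 − (1/2)·R1: [0, 2, 19/2, -4, -1, -10]
R4 ← R4 − (1/2)·R1: [0, -4, -17/2, 2, 3, 14]
R5 ← R5 − (1/4)·R1: [0, -2, 19/4, -2, -3/2, 4]
R3 ← R3 + R2: [0, 0, 6, -2, -2, -2]
R4 ← R4 − (2)·R2: [0, 0, -3/2, -2, 5, -2]
R5 ← R5 − R2: [0, 0, 33/4, -4, -1/2, -4]
R4 ← R4 + (1/4)·R3: [0, 0, 0, -5/2, 9/2, -5/2]
R5 ← R5 − (11/8)·R3: [0, 0, 0, -5/4, 9/4, -5/4]
R5 ← R5 − (1/2)·R4: [0, 0, 0, 0, 0, 0]
The echelon form has 4 nonzero rows, and every pivot lies in the first 5 columns, so rank(M) = rank([M|b]) = 4.
The system is consistent.
rank = 4 < 5 unknowns, so there are infinitely many solutions.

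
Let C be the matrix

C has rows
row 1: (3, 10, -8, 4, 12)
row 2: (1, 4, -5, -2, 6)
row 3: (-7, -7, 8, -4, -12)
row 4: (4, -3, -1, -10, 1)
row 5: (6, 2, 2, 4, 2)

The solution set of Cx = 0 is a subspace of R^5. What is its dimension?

Row reduce to echelon form.
R2 ← R2 − (1/3)·R1: [0, 2/3, -7/3, -10/3, 2]
R3 ← R3 + (7/3)·R1: [0, 49/3, -32/3, 16/3, 16]
R4 ← R4 − (4/3)·R1: [0, -49/3, 29/3, -46/3, -15]
R5 ← R5 − (2)·R1: [0, -18, 18, -4, -22]
R3 ← R3 − (49/2)·R2: [0, 0, 93/2, 87, -33]
R4 ← R4 + (49/2)·R2: [0, 0, -95/2, -97, 34]
R5 ← R5 + (27)·R2: [0, 0, -45, -94, 32]
R4 ← R4 + (95/93)·R3: [0, 0, 0, -252/31, 9/31]
R5 ← R5 + (30/31)·R3: [0, 0, 0, -304/31, 2/31]
R5 ← R5 − (76/63)·R4: [0, 0, 0, 0, -2/7]
5 nonzero rows, so rank(C) = 5.
C has 5 columns; by rank–nullity, nullity = 5 − 5 = 0.

0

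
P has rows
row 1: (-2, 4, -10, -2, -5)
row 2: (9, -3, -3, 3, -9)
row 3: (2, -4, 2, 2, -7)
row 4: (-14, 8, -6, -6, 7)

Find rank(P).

3

Row reduce to echelon form.
R2 ← R2 + (9/2)·R1: [0, 15, -48, -6, -63/2]
R3 ← R3 + R1: [0, 0, -8, 0, -12]
R4 ← R4 − (7)·R1: [0, -20, 64, 8, 42]
R4 ← R4 + (4/3)·R2: [0, 0, 0, 0, 0]
Echelon form has 3 nonzero rows, so rank(P) = 3.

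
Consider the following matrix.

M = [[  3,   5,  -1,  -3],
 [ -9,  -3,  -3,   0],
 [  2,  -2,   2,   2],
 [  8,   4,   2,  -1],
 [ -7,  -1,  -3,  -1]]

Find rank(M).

Row reduce to echelon form.
R2 ← R2 + (3)·R1: [0, 12, -6, -9]
R3 ← R3 − (2/3)·R1: [0, -16/3, 8/3, 4]
R4 ← R4 − (8/3)·R1: [0, -28/3, 14/3, 7]
R5 ← R5 + (7/3)·R1: [0, 32/3, -16/3, -8]
R3 ← R3 + (4/9)·R2: [0, 0, 0, 0]
R4 ← R4 + (7/9)·R2: [0, 0, 0, 0]
R5 ← R5 − (8/9)·R2: [0, 0, 0, 0]
Echelon form has 2 nonzero rows, so rank(M) = 2.

2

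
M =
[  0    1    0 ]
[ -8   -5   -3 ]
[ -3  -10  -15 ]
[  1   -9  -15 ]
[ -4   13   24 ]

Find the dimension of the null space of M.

0

Row reduce to echelon form.
Swap R1 ↔ R2
R3 ← R3 − (3/8)·R1: [0, -65/8, -111/8]
R4 ← R4 + (1/8)·R1: [0, -77/8, -123/8]
R5 ← R5 − (1/2)·R1: [0, 31/2, 51/2]
R3 ← R3 + (65/8)·R2: [0, 0, -111/8]
R4 ← R4 + (77/8)·R2: [0, 0, -123/8]
R5 ← R5 − (31/2)·R2: [0, 0, 51/2]
R4 ← R4 − (41/37)·R3: [0, 0, 0]
R5 ← R5 + (68/37)·R3: [0, 0, 0]
3 nonzero rows, so rank(M) = 3.
M has 3 columns; by rank–nullity, nullity = 3 − 3 = 0.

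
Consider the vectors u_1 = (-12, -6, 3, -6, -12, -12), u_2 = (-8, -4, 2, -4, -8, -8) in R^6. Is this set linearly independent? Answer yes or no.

no

Form the matrix with these vectors as rows and row reduce.
R2 ← R2 − (2/3)·R1: [0, 0, 0, 0, 0, 0]
1 nonzero row, so the 2 vectors span a space of dimension 1.
Since 1 < 2, the vectors are linearly dependent.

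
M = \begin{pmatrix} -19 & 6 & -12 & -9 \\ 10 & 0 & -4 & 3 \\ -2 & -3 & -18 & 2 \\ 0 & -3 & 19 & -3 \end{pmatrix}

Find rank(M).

Row reduce to echelon form.
R2 ← R2 + (10/19)·R1: [0, 60/19, -196/19, -33/19]
R3 ← R3 − (2/19)·R1: [0, -69/19, -318/19, 56/19]
R3 ← R3 + (23/20)·R2: [0, 0, -143/5, 19/20]
R4 ← R4 + (19/20)·R2: [0, 0, 46/5, -93/20]
R4 ← R4 + (46/143)·R3: [0, 0, 0, -2485/572]
Echelon form has 4 nonzero rows, so rank(M) = 4.

4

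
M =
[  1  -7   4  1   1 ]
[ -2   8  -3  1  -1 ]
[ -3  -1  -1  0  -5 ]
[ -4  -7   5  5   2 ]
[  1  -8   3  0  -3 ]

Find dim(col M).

5

Row reduce to echelon form.
R2 ← R2 + (2)·R1: [0, -6, 5, 3, 1]
R3 ← R3 + (3)·R1: [0, -22, 11, 3, -2]
R4 ← R4 + (4)·R1: [0, -35, 21, 9, 6]
R5 ← R5 − R1: [0, -1, -1, -1, -4]
R3 ← R3 − (11/3)·R2: [0, 0, -22/3, -8, -17/3]
R4 ← R4 − (35/6)·R2: [0, 0, -49/6, -17/2, 1/6]
R5 ← R5 − (1/6)·R2: [0, 0, -11/6, -3/2, -25/6]
R4 ← R4 − (49/44)·R3: [0, 0, 0, 9/22, 285/44]
R5 ← R5 − (1/4)·R3: [0, 0, 0, 1/2, -11/4]
R5 ← R5 − (11/9)·R4: [0, 0, 0, 0, -32/3]
Echelon form has 5 nonzero rows, so rank(M) = 5.
The column space has dimension equal to the rank: 5.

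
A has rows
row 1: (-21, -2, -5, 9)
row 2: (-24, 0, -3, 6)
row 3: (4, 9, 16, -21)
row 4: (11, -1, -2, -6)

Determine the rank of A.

4

Row reduce to echelon form.
R2 ← R2 − (8/7)·R1: [0, 16/7, 19/7, -30/7]
R3 ← R3 + (4/21)·R1: [0, 181/21, 316/21, -135/7]
R4 ← R4 + (11/21)·R1: [0, -43/21, -97/21, -9/7]
R3 ← R3 − (181/48)·R2: [0, 0, 77/16, -25/8]
R4 ← R4 + (43/48)·R2: [0, 0, -35/16, -41/8]
R4 ← R4 + (5/11)·R3: [0, 0, 0, -72/11]
Echelon form has 4 nonzero rows, so rank(A) = 4.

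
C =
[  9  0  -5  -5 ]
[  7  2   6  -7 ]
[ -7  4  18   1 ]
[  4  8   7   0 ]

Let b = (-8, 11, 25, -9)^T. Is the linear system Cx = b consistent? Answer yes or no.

Row reduce the augmented matrix [C | b].
R2 ← R2 − (7/9)·R1: [0, 2, 89/9, -28/9, 155/9]
R3 ← R3 + (7/9)·R1: [0, 4, 127/9, -26/9, 169/9]
R4 ← R4 − (4/9)·R1: [0, 8, 83/9, 20/9, -49/9]
R3 ← R3 − (2)·R2: [0, 0, -17/3, 10/3, -47/3]
R4 ← R4 − (4)·R2: [0, 0, -91/3, 44/3, -223/3]
R4 ← R4 − (91/17)·R3: [0, 0, 0, -54/17, 162/17]
The echelon form has 4 nonzero rows, and every pivot lies in the first 4 columns, so rank(C) = rank([C|b]) = 4.
The system is consistent.

yes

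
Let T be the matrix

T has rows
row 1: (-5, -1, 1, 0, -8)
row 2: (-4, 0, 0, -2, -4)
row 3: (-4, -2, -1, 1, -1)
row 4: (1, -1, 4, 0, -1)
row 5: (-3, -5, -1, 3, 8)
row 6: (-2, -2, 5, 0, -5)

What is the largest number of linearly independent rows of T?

Row reduce to echelon form.
R2 ← R2 − (4/5)·R1: [0, 4/5, -4/5, -2, 12/5]
R3 ← R3 − (4/5)·R1: [0, -6/5, -9/5, 1, 27/5]
R4 ← R4 + (1/5)·R1: [0, -6/5, 21/5, 0, -13/5]
R5 ← R5 − (3/5)·R1: [0, -22/5, -8/5, 3, 64/5]
R6 ← R6 − (2/5)·R1: [0, -8/5, 23/5, 0, -9/5]
R3 ← R3 + (3/2)·R2: [0, 0, -3, -2, 9]
R4 ← R4 + (3/2)·R2: [0, 0, 3, -3, 1]
R5 ← R5 + (11/2)·R2: [0, 0, -6, -8, 26]
R6 ← R6 + (2)·R2: [0, 0, 3, -4, 3]
R4 ← R4 + R3: [0, 0, 0, -5, 10]
R5 ← R5 − (2)·R3: [0, 0, 0, -4, 8]
R6 ← R6 + R3: [0, 0, 0, -6, 12]
R5 ← R5 − (4/5)·R4: [0, 0, 0, 0, 0]
R6 ← R6 − (6/5)·R4: [0, 0, 0, 0, 0]
Echelon form has 4 nonzero rows, so rank(T) = 4.
The rank gives the maximum number of linearly independent rows: 4.

4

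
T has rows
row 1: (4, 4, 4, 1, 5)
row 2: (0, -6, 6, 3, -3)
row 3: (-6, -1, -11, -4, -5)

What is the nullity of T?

3

Row reduce to echelon form.
R3 ← R3 + (3/2)·R1: [0, 5, -5, -5/2, 5/2]
R3 ← R3 + (5/6)·R2: [0, 0, 0, 0, 0]
2 nonzero rows, so rank(T) = 2.
T has 5 columns; by rank–nullity, nullity = 5 − 2 = 3.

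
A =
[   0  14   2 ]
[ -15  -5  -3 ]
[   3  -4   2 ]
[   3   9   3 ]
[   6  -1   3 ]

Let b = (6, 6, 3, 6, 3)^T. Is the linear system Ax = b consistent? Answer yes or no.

yes

Row reduce the augmented matrix [A | b].
Swap R1 ↔ R2
R3 ← R3 + (1/5)·R1: [0, -5, 7/5, 21/5]
R4 ← R4 + (1/5)·R1: [0, 8, 12/5, 36/5]
R5 ← R5 + (2/5)·R1: [0, -3, 9/5, 27/5]
R3 ← R3 + (5/14)·R2: [0, 0, 74/35, 222/35]
R4 ← R4 − (4/7)·R2: [0, 0, 44/35, 132/35]
R5 ← R5 + (3/14)·R2: [0, 0, 78/35, 234/35]
R4 ← R4 − (22/37)·R3: [0, 0, 0, 0]
R5 ← R5 − (39/37)·R3: [0, 0, 0, 0]
The echelon form has 3 nonzero rows, and every pivot lies in the first 3 columns, so rank(A) = rank([A|b]) = 3.
The system is consistent.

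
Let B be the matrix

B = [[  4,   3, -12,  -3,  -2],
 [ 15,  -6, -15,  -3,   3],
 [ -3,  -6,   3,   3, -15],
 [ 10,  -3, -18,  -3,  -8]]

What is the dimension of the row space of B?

Row reduce to echelon form.
R2 ← R2 − (15/4)·R1: [0, -69/4, 30, 33/4, 21/2]
R3 ← R3 + (3/4)·R1: [0, -15/4, -6, 3/4, -33/2]
R4 ← R4 − (5/2)·R1: [0, -21/2, 12, 9/2, -3]
R3 ← R3 − (5/23)·R2: [0, 0, -288/23, -24/23, -432/23]
R4 ← R4 − (14/23)·R2: [0, 0, -144/23, -12/23, -216/23]
R4 ← R4 − (1/2)·R3: [0, 0, 0, 0, 0]
Echelon form has 3 nonzero rows, so rank(B) = 3.
The row space has dimension equal to the rank: 3.

3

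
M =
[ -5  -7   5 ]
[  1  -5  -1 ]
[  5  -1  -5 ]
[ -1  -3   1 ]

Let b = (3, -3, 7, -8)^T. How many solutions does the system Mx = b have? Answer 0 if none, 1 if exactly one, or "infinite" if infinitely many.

0

Row reduce the augmented matrix [M | b].
R2 ← R2 + (1/5)·R1: [0, -32/5, 0, -12/5]
R3 ← R3 + R1: [0, -8, 0, 10]
R4 ← R4 − (1/5)·R1: [0, -8/5, 0, -43/5]
R3 ← R3 − (5/4)·R2: [0, 0, 0, 13]
R4 ← R4 − (1/4)·R2: [0, 0, 0, -8]
R4 ← R4 + (8/13)·R3: [0, 0, 0, 0]
The echelon form has 3 nonzero rows; the last pivot sits in the augmented column, so rank(M) = 2 but rank([M|b]) = 3.
Since the ranks differ, the system is inconsistent.
It has no solutions.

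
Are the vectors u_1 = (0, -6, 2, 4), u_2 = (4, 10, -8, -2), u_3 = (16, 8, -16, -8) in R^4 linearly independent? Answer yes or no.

yes

Form the matrix with these vectors as rows and row reduce.
Swap R1 ↔ R2
R3 ← R3 − (4)·R1: [0, -32, 16, 0]
R3 ← R3 − (16/3)·R2: [0, 0, 16/3, -64/3]
3 nonzero rows, so the 3 vectors span a space of dimension 3.
Since 3 = 3, the vectors are linearly independent.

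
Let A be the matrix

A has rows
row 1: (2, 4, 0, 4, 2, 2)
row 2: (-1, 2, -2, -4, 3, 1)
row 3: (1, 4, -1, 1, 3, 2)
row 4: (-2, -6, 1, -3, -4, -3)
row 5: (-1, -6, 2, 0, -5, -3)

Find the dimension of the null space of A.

4

Row reduce to echelon form.
R2 ← R2 + (1/2)·R1: [0, 4, -2, -2, 4, 2]
R3 ← R3 − (1/2)·R1: [0, 2, -1, -1, 2, 1]
R4 ← R4 + R1: [0, -2, 1, 1, -2, -1]
R5 ← R5 + (1/2)·R1: [0, -4, 2, 2, -4, -2]
R3 ← R3 − (1/2)·R2: [0, 0, 0, 0, 0, 0]
R4 ← R4 + (1/2)·R2: [0, 0, 0, 0, 0, 0]
R5 ← R5 + R2: [0, 0, 0, 0, 0, 0]
2 nonzero rows, so rank(A) = 2.
A has 6 columns; by rank–nullity, nullity = 6 − 2 = 4.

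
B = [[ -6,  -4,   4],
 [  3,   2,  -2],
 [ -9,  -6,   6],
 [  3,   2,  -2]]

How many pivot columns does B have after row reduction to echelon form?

Row reduce to echelon form.
R2 ← R2 + (1/2)·R1: [0, 0, 0]
R3 ← R3 − (3/2)·R1: [0, 0, 0]
R4 ← R4 + (1/2)·R1: [0, 0, 0]
Echelon form has 1 nonzero row, so rank(B) = 1.
Each nonzero row contributes one pivot column: 1 pivot columns.

1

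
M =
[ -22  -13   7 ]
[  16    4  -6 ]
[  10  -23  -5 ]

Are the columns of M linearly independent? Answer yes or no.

Row reduce M to echelon form.
R2 ← R2 + (8/11)·R1: [0, -60/11, -10/11]
R3 ← R3 + (5/11)·R1: [0, -318/11, -20/11]
R3 ← R3 − (53/10)·R2: [0, 0, 3]
3 pivots among 3 columns.
Every column is a pivot column, so the columns are linearly independent.

yes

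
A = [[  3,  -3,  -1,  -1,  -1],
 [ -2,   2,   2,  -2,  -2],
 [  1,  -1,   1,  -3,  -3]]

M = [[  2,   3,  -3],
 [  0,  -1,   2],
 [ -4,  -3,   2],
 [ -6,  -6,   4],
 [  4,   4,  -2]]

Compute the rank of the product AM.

First compute AM:
[[ 12,  17, -19],
 [ -8, -10,  10],
 [  4,   7,  -9]]
Now row reduce the product.
R2 ← R2 + (2/3)·R1: [0, 4/3, -8/3]
R3 ← R3 − (1/3)·R1: [0, 4/3, -8/3]
R3 ← R3 − R2: [0, 0, 0]
2 nonzero rows, so rank(AM) = 2.

2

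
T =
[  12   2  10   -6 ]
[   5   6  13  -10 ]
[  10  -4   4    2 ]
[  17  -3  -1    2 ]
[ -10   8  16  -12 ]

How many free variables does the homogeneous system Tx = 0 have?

0

Row reduce to echelon form.
R2 ← R2 − (5/12)·R1: [0, 31/6, 53/6, -15/2]
R3 ← R3 − (5/6)·R1: [0, -17/3, -13/3, 7]
R4 ← R4 − (17/12)·R1: [0, -35/6, -91/6, 21/2]
R5 ← R5 + (5/6)·R1: [0, 29/3, 73/3, -17]
R3 ← R3 + (34/31)·R2: [0, 0, 166/31, -38/31]
R4 ← R4 + (35/31)·R2: [0, 0, -161/31, 63/31]
R5 ← R5 − (58/31)·R2: [0, 0, 242/31, -92/31]
R4 ← R4 + (161/166)·R3: [0, 0, 0, 70/83]
R5 ← R5 − (121/83)·R3: [0, 0, 0, -98/83]
R5 ← R5 + (7/5)·R4: [0, 0, 0, 0]
4 nonzero rows, so rank(T) = 4.
T has 4 columns; by rank–nullity, nullity = 4 − 4 = 0.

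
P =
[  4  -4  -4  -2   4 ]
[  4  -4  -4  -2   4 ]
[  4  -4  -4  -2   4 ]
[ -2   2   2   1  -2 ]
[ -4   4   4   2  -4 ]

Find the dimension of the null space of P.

4

Row reduce to echelon form.
R2 ← R2 − R1: [0, 0, 0, 0, 0]
R3 ← R3 − R1: [0, 0, 0, 0, 0]
R4 ← R4 + (1/2)·R1: [0, 0, 0, 0, 0]
R5 ← R5 + R1: [0, 0, 0, 0, 0]
1 nonzero row, so rank(P) = 1.
P has 5 columns; by rank–nullity, nullity = 5 − 1 = 4.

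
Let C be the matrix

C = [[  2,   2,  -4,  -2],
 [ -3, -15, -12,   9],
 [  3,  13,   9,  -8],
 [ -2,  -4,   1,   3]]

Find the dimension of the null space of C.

2

Row reduce to echelon form.
R2 ← R2 + (3/2)·R1: [0, -12, -18, 6]
R3 ← R3 − (3/2)·R1: [0, 10, 15, -5]
R4 ← R4 + R1: [0, -2, -3, 1]
R3 ← R3 + (5/6)·R2: [0, 0, 0, 0]
R4 ← R4 − (1/6)·R2: [0, 0, 0, 0]
2 nonzero rows, so rank(C) = 2.
C has 4 columns; by rank–nullity, nullity = 4 − 2 = 2.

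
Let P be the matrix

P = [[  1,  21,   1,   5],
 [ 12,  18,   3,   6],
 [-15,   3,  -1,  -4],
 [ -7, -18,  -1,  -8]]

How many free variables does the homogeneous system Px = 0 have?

Row reduce to echelon form.
R2 ← R2 − (12)·R1: [0, -234, -9, -54]
R3 ← R3 + (15)·R1: [0, 318, 14, 71]
R4 ← R4 + (7)·R1: [0, 129, 6, 27]
R3 ← R3 + (53/39)·R2: [0, 0, 23/13, -31/13]
R4 ← R4 + (43/78)·R2: [0, 0, 27/26, -36/13]
R4 ← R4 − (27/46)·R3: [0, 0, 0, -63/46]
4 nonzero rows, so rank(P) = 4.
P has 4 columns; by rank–nullity, nullity = 4 − 4 = 0.

0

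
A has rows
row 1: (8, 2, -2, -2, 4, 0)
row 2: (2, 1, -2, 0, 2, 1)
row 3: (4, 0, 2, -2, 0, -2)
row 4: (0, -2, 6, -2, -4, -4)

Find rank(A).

2

Row reduce to echelon form.
R2 ← R2 − (1/4)·R1: [0, 1/2, -3/2, 1/2, 1, 1]
R3 ← R3 − (1/2)·R1: [0, -1, 3, -1, -2, -2]
R3 ← R3 + (2)·R2: [0, 0, 0, 0, 0, 0]
R4 ← R4 + (4)·R2: [0, 0, 0, 0, 0, 0]
Echelon form has 2 nonzero rows, so rank(A) = 2.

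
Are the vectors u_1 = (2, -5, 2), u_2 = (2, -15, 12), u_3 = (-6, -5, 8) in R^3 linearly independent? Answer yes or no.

yes

Form the matrix with these vectors as rows and row reduce.
R2 ← R2 − R1: [0, -10, 10]
R3 ← R3 + (3)·R1: [0, -20, 14]
R3 ← R3 − (2)·R2: [0, 0, -6]
3 nonzero rows, so the 3 vectors span a space of dimension 3.
Since 3 = 3, the vectors are linearly independent.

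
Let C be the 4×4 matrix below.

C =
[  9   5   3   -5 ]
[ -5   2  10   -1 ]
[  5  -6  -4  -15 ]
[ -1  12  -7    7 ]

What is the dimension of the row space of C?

Row reduce to echelon form.
R2 ← R2 + (5/9)·R1: [0, 43/9, 35/3, -34/9]
R3 ← R3 − (5/9)·R1: [0, -79/9, -17/3, -110/9]
R4 ← R4 + (1/9)·R1: [0, 113/9, -20/3, 58/9]
R3 ← R3 + (79/43)·R2: [0, 0, 678/43, -824/43]
R4 ← R4 − (113/43)·R2: [0, 0, -1605/43, 704/43]
R4 ← R4 + (535/226)·R3: [0, 0, 0, -3276/113]
Echelon form has 4 nonzero rows, so rank(C) = 4.
The row space has dimension equal to the rank: 4.

4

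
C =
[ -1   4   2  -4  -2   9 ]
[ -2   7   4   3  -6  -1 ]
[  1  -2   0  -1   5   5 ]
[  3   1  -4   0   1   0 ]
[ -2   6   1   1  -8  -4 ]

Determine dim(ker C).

Row reduce to echelon form.
R2 ← R2 − (2)·R1: [0, -1, 0, 11, -2, -19]
R3 ← R3 + R1: [0, 2, 2, -5, 3, 14]
R4 ← R4 + (3)·R1: [0, 13, 2, -12, -5, 27]
R5 ← R5 − (2)·R1: [0, -2, -3, 9, -4, -22]
R3 ← R3 + (2)·R2: [0, 0, 2, 17, -1, -24]
R4 ← R4 + (13)·R2: [0, 0, 2, 131, -31, -220]
R5 ← R5 − (2)·R2: [0, 0, -3, -13, 0, 16]
R4 ← R4 − R3: [0, 0, 0, 114, -30, -196]
R5 ← R5 + (3/2)·R3: [0, 0, 0, 25/2, -3/2, -20]
R5 ← R5 − (25/228)·R4: [0, 0, 0, 0, 34/19, 85/57]
5 nonzero rows, so rank(C) = 5.
C has 6 columns; by rank–nullity, nullity = 6 − 5 = 1.

1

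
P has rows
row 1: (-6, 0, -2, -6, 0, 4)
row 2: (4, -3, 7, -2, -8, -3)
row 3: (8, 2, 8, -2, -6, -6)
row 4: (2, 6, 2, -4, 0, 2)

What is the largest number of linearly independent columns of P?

4

Row reduce to echelon form.
R2 ← R2 + (2/3)·R1: [0, -3, 17/3, -6, -8, -1/3]
R3 ← R3 + (4/3)·R1: [0, 2, 16/3, -10, -6, -2/3]
R4 ← R4 + (1/3)·R1: [0, 6, 4/3, -6, 0, 10/3]
R3 ← R3 + (2/3)·R2: [0, 0, 82/9, -14, -34/3, -8/9]
R4 ← R4 + (2)·R2: [0, 0, 38/3, -18, -16, 8/3]
R4 ← R4 − (57/41)·R3: [0, 0, 0, 60/41, -10/41, 160/41]
Echelon form has 4 nonzero rows, so rank(P) = 4.
The rank gives the maximum number of linearly independent columns: 4.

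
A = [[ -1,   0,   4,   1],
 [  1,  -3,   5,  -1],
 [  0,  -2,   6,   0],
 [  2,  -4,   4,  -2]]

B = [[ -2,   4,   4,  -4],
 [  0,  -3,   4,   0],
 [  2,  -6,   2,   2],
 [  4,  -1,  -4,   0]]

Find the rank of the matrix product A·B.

First compute AB:
[[ 14, -29,   0,  12],
 [  4, -16,   6,   6],
 [ 12, -30,   4,  12],
 [ -4,  -2,   8,   0]]
Now row reduce the product.
R2 ← R2 − (2/7)·R1: [0, -54/7, 6, 18/7]
R3 ← R3 − (6/7)·R1: [0, -36/7, 4, 12/7]
R4 ← R4 + (2/7)·R1: [0, -72/7, 8, 24/7]
R3 ← R3 − (2/3)·R2: [0, 0, 0, 0]
R4 ← R4 − (4/3)·R2: [0, 0, 0, 0]
2 nonzero rows, so rank(AB) = 2.

2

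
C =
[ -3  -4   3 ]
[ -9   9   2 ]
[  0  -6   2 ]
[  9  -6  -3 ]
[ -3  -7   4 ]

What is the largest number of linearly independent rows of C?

Row reduce to echelon form.
R2 ← R2 − (3)·R1: [0, 21, -7]
R4 ← R4 + (3)·R1: [0, -18, 6]
R5 ← R5 − R1: [0, -3, 1]
R3 ← R3 + (2/7)·R2: [0, 0, 0]
R4 ← R4 + (6/7)·R2: [0, 0, 0]
R5 ← R5 + (1/7)·R2: [0, 0, 0]
Echelon form has 2 nonzero rows, so rank(C) = 2.
The rank gives the maximum number of linearly independent rows: 2.

2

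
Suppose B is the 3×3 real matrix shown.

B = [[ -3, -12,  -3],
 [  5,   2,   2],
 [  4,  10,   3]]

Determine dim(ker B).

Row reduce to echelon form.
R2 ← R2 + (5/3)·R1: [0, -18, -3]
R3 ← R3 + (4/3)·R1: [0, -6, -1]
R3 ← R3 − (1/3)·R2: [0, 0, 0]
2 nonzero rows, so rank(B) = 2.
B has 3 columns; by rank–nullity, nullity = 3 − 2 = 1.

1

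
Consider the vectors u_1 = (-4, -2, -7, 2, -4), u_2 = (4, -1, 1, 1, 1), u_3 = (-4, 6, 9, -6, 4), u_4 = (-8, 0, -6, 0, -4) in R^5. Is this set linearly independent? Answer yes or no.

Form the matrix with these vectors as rows and row reduce.
R2 ← R2 + R1: [0, -3, -6, 3, -3]
R3 ← R3 − R1: [0, 8, 16, -8, 8]
R4 ← R4 − (2)·R1: [0, 4, 8, -4, 4]
R3 ← R3 + (8/3)·R2: [0, 0, 0, 0, 0]
R4 ← R4 + (4/3)·R2: [0, 0, 0, 0, 0]
2 nonzero rows, so the 4 vectors span a space of dimension 2.
Since 2 < 4, the vectors are linearly dependent.

no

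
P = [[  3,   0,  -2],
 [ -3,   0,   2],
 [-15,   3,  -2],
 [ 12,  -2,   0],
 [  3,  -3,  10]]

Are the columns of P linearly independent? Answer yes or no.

no

Row reduce P to echelon form.
R2 ← R2 + R1: [0, 0, 0]
R3 ← R3 + (5)·R1: [0, 3, -12]
R4 ← R4 − (4)·R1: [0, -2, 8]
R5 ← R5 − R1: [0, -3, 12]
Swap R2 ↔ R3
R4 ← R4 + (2/3)·R2: [0, 0, 0]
R5 ← R5 + R2: [0, 0, 0]
2 pivots among 3 columns.
Only 2 < 3 pivot columns, so the columns are linearly dependent.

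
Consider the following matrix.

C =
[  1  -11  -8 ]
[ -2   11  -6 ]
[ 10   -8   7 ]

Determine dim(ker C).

Row reduce to echelon form.
R2 ← R2 + (2)·R1: [0, -11, -22]
R3 ← R3 − (10)·R1: [0, 102, 87]
R3 ← R3 + (102/11)·R2: [0, 0, -117]
3 nonzero rows, so rank(C) = 3.
C has 3 columns; by rank–nullity, nullity = 3 − 3 = 0.

0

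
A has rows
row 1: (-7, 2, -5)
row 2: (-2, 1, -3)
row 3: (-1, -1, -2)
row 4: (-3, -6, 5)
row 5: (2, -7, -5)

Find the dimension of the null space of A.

Row reduce to echelon form.
R2 ← R2 − (2/7)·R1: [0, 3/7, -11/7]
R3 ← R3 − (1/7)·R1: [0, -9/7, -9/7]
R4 ← R4 − (3/7)·R1: [0, -48/7, 50/7]
R5 ← R5 + (2/7)·R1: [0, -45/7, -45/7]
R3 ← R3 + (3)·R2: [0, 0, -6]
R4 ← R4 + (16)·R2: [0, 0, -18]
R5 ← R5 + (15)·R2: [0, 0, -30]
R4 ← R4 − (3)·R3: [0, 0, 0]
R5 ← R5 − (5)·R3: [0, 0, 0]
3 nonzero rows, so rank(A) = 3.
A has 3 columns; by rank–nullity, nullity = 3 − 3 = 0.

0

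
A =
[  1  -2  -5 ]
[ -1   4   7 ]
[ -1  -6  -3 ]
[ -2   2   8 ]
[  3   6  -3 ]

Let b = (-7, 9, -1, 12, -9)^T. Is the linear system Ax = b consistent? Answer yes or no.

Row reduce the augmented matrix [A | b].
R2 ← R2 + R1: [0, 2, 2, 2]
R3 ← R3 + R1: [0, -8, -8, -8]
R4 ← R4 + (2)·R1: [0, -2, -2, -2]
R5 ← R5 − (3)·R1: [0, 12, 12, 12]
R3 ← R3 + (4)·R2: [0, 0, 0, 0]
R4 ← R4 + R2: [0, 0, 0, 0]
R5 ← R5 − (6)·R2: [0, 0, 0, 0]
The echelon form has 2 nonzero rows, and every pivot lies in the first 3 columns, so rank(A) = rank([A|b]) = 2.
The system is consistent.

yes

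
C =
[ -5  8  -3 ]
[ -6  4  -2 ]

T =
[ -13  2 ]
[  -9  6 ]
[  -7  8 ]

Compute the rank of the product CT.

2

First compute CT:
[[ 14,  14],
 [ 56,  -4]]
Now row reduce the product.
R2 ← R2 − (4)·R1: [0, -60]
2 nonzero rows, so rank(CT) = 2.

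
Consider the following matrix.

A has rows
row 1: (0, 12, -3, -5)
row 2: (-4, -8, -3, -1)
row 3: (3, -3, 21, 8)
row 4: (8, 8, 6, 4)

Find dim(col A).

4

Row reduce to echelon form.
Swap R1 ↔ R2
R3 ← R3 + (3/4)·R1: [0, -9, 75/4, 29/4]
R4 ← R4 + (2)·R1: [0, -8, 0, 2]
R3 ← R3 + (3/4)·R2: [0, 0, 33/2, 7/2]
R4 ← R4 + (2/3)·R2: [0, 0, -2, -4/3]
R4 ← R4 + (4/33)·R3: [0, 0, 0, -10/11]
Echelon form has 4 nonzero rows, so rank(A) = 4.
The column space has dimension equal to the rank: 4.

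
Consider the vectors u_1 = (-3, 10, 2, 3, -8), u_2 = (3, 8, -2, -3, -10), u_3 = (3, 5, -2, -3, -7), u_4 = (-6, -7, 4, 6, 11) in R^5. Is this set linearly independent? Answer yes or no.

Form the matrix with these vectors as rows and row reduce.
R2 ← R2 + R1: [0, 18, 0, 0, -18]
R3 ← R3 + R1: [0, 15, 0, 0, -15]
R4 ← R4 − (2)·R1: [0, -27, 0, 0, 27]
R3 ← R3 − (5/6)·R2: [0, 0, 0, 0, 0]
R4 ← R4 + (3/2)·R2: [0, 0, 0, 0, 0]
2 nonzero rows, so the 4 vectors span a space of dimension 2.
Since 2 < 4, the vectors are linearly dependent.

no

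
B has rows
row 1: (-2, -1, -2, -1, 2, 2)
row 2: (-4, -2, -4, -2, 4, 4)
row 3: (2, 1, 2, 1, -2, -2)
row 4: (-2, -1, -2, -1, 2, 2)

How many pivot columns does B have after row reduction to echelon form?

1

Row reduce to echelon form.
R2 ← R2 − (2)·R1: [0, 0, 0, 0, 0, 0]
R3 ← R3 + R1: [0, 0, 0, 0, 0, 0]
R4 ← R4 − R1: [0, 0, 0, 0, 0, 0]
Echelon form has 1 nonzero row, so rank(B) = 1.
Each nonzero row contributes one pivot column: 1 pivot columns.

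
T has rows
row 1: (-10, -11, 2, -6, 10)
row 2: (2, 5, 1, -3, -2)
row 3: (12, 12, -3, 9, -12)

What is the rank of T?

Row reduce to echelon form.
R2 ← R2 + (1/5)·R1: [0, 14/5, 7/5, -21/5, 0]
R3 ← R3 + (6/5)·R1: [0, -6/5, -3/5, 9/5, 0]
R3 ← R3 + (3/7)·R2: [0, 0, 0, 0, 0]
Echelon form has 2 nonzero rows, so rank(T) = 2.

2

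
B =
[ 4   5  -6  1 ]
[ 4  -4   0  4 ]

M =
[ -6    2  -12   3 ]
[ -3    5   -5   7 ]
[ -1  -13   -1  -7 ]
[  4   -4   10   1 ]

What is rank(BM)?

2

First compute BM:
[[-29, 107, -57,  90],
 [  4, -28,  12, -12]]
Now row reduce the product.
R2 ← R2 + (4/29)·R1: [0, -384/29, 120/29, 12/29]
2 nonzero rows, so rank(BM) = 2.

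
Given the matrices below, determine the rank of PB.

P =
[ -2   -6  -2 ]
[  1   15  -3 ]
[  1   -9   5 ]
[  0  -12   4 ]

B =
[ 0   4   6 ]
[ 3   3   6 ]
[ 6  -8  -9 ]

First compute PB:
[[-30, -10, -30],
 [ 27,  73, 123],
 [  3, -63, -93],
 [-12, -68, -108]]
Now row reduce the product.
R2 ← R2 + (9/10)·R1: [0, 64, 96]
R3 ← R3 + (1/10)·R1: [0, -64, -96]
R4 ← R4 − (2/5)·R1: [0, -64, -96]
R3 ← R3 + R2: [0, 0, 0]
R4 ← R4 + R2: [0, 0, 0]
2 nonzero rows, so rank(PB) = 2.

2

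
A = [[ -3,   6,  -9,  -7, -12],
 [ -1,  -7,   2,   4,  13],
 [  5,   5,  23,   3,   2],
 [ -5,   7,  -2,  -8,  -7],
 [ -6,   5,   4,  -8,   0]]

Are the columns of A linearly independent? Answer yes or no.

Row reduce A to echelon form.
R2 ← R2 − (1/3)·R1: [0, -9, 5, 19/3, 17]
R3 ← R3 + (5/3)·R1: [0, 15, 8, -26/3, -18]
R4 ← R4 − (5/3)·R1: [0, -3, 13, 11/3, 13]
R5 ← R5 − (2)·R1: [0, -7, 22, 6, 24]
R3 ← R3 + (5/3)·R2: [0, 0, 49/3, 17/9, 31/3]
R4 ← R4 − (1/3)·R2: [0, 0, 34/3, 14/9, 22/3]
R5 ← R5 − (7/9)·R2: [0, 0, 163/9, 29/27, 97/9]
R4 ← R4 − (34/49)·R3: [0, 0, 0, 12/49, 8/49]
R5 ← R5 − (163/147)·R3: [0, 0, 0, -50/49, -100/147]
R5 ← R5 + (25/6)·R4: [0, 0, 0, 0, 0]
4 pivots among 5 columns.
Only 4 < 5 pivot columns, so the columns are linearly dependent.

no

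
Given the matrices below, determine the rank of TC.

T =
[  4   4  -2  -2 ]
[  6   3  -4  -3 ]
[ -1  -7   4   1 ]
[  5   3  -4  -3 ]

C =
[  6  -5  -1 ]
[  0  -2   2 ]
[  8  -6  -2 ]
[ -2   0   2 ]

First compute TC:
[[ 12, -16,   4],
 [ 10, -12,   2],
 [ 24,  -5, -19],
 [  4,  -7,   3]]
Now row reduce the product.
R2 ← R2 − (5/6)·R1: [0, 4/3, -4/3]
R3 ← R3 − (2)·R1: [0, 27, -27]
R4 ← R4 − (1/3)·R1: [0, -5/3, 5/3]
R3 ← R3 − (81/4)·R2: [0, 0, 0]
R4 ← R4 + (5/4)·R2: [0, 0, 0]
2 nonzero rows, so rank(TC) = 2.

2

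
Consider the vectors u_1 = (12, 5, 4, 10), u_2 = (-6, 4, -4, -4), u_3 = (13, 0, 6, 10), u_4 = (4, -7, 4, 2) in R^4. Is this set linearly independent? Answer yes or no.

no

Form the matrix with these vectors as rows and row reduce.
R2 ← R2 + (1/2)·R1: [0, 13/2, -2, 1]
R3 ← R3 − (13/12)·R1: [0, -65/12, 5/3, -5/6]
R4 ← R4 − (1/3)·R1: [0, -26/3, 8/3, -4/3]
R3 ← R3 + (5/6)·R2: [0, 0, 0, 0]
R4 ← R4 + (4/3)·R2: [0, 0, 0, 0]
2 nonzero rows, so the 4 vectors span a space of dimension 2.
Since 2 < 4, the vectors are linearly dependent.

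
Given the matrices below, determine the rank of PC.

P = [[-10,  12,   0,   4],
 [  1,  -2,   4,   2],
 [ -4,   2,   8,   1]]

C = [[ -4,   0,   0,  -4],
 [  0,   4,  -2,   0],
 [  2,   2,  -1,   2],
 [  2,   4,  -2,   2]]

First compute PC:
[[ 48,  64, -32,  48],
 [  8,   8,  -4,   8],
 [ 34,  28, -14,  34]]
Now row reduce the product.
R2 ← R2 − (1/6)·R1: [0, -8/3, 4/3, 0]
R3 ← R3 − (17/24)·R1: [0, -52/3, 26/3, 0]
R3 ← R3 − (13/2)·R2: [0, 0, 0, 0]
2 nonzero rows, so rank(PC) = 2.

2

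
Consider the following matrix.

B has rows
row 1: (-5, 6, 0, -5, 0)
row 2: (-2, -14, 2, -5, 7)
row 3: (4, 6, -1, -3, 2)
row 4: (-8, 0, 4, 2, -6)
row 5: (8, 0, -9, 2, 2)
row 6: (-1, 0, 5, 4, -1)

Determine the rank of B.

Row reduce to echelon form.
R2 ← R2 − (2/5)·R1: [0, -82/5, 2, -3, 7]
R3 ← R3 + (4/5)·R1: [0, 54/5, -1, -7, 2]
R4 ← R4 − (8/5)·R1: [0, -48/5, 4, 10, -6]
R5 ← R5 + (8/5)·R1: [0, 48/5, -9, -6, 2]
R6 ← R6 − (1/5)·R1: [0, -6/5, 5, 5, -1]
R3 ← R3 + (27/41)·R2: [0, 0, 13/41, -368/41, 271/41]
R4 ← R4 − (24/41)·R2: [0, 0, 116/41, 482/41, -414/41]
R5 ← R5 + (24/41)·R2: [0, 0, -321/41, -318/41, 250/41]
R6 ← R6 − (3/41)·R2: [0, 0, 199/41, 214/41, -62/41]
R4 ← R4 − (116/13)·R3: [0, 0, 0, 1194/13, -898/13]
R5 ← R5 + (321/13)·R3: [0, 0, 0, -2982/13, 2201/13]
R6 ← R6 − (199/13)·R3: [0, 0, 0, 1854/13, -1335/13]
R5 ← R5 + (497/199)·R4: [0, 0, 0, 0, -639/199]
R6 ← R6 − (309/199)·R4: [0, 0, 0, 0, 909/199]
R6 ← R6 + (101/71)·R5: [0, 0, 0, 0, 0]
Echelon form has 5 nonzero rows, so rank(B) = 5.

5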